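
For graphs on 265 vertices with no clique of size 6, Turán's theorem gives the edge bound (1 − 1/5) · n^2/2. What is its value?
Turán density bound = (4/5) · 265^2/2 = 28090

Turán's theorem: ex(n, K_{r+1}) is achieved by the complete r-partite Turán graph T(n, r) with parts as balanced as possible, and is at most (1 − 1/r) · n^2/2. For r = 5, n = 265: the density bound is (4/5) · 70225/2 = 28090. Since 5 ∣ 265, the Turán graph T(265, 5) has parts of equal size 53, and its edge count e(T(265, 5)) = 28090 attains the density bound exactly.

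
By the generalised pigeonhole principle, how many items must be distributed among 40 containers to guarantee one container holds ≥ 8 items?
n = (8 − 1)·40 + 1 = 281

By the generalised pigeonhole principle, to guarantee some box contains ≥ r objects we need more than (r − 1) · k objects total. Threshold: n = (r − 1) · k + 1. With r = 8 and k = 40: n = 7 · 40 + 1 = 280 + 1 = 281. For n = 280 = 7 · 40, we can put exactly 7 objects in every box, avoiding 8 in any single one — so 281 is tight.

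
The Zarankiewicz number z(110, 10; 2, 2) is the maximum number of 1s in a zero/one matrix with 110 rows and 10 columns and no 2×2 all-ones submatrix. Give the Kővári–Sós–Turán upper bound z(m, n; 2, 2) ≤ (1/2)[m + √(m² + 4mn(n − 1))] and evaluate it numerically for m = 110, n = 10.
z(110, 10; 2, 2) ≤ (1/2)[110 + √(110² + 4·110·10·9)] = (1/2)[110 + √51700] = 168.6882

Kővári–Sós–Turán: let r_1, ..., r_110 be the row sums and z = Σ r_i the total number of 1s. Each pair of columns can share at most one row with both entries 1 (else a 2×2 all-ones block appears), so Σ_i C(r_i, 2) ≤ C(10, 2) = 45. By convexity Σ_i C(r_i, 2) ≥ 110·C(z/110, 2) = z(z − 110)/(2·110), giving z² − 110z − 110·10·9 ≤ 0 and hence z ≤ (1/2)[110 + √(12100 + 4·9900)] = (1/2)[110 + √51700] ≈ (1/2)(110 + 227.3763) = 168.6882.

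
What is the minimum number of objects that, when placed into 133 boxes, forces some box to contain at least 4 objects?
n = (4 − 1)·133 + 1 = 400

By the generalised pigeonhole principle, to guarantee some box contains ≥ r objects we need more than (r − 1) · k objects total. Threshold: n = (r − 1) · k + 1. With r = 4 and k = 133: n = 3 · 133 + 1 = 399 + 1 = 400. For n = 399 = 3 · 133, we can put exactly 3 objects in every box, avoiding 4 in any single one — so 400 is tight.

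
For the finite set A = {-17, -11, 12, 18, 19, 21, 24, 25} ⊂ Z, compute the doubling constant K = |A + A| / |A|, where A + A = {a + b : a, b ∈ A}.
K = |A + A| / |A| = 29/8

Enumerate A + A = {a + b : a, b ∈ A}. With |A| = 8, there are |A|^2 = 64 ordered sum pairs; collecting distinct values, A + A = {-34, -28, -22, -5, 1, 2, 4, 7, 8, 10, 13, 14, 24, 30, 31, 33, 36, 37, 38, 39, 40, 42, 43, 44, 45, 46, 48, 49, 50}, so |A + A| = 29. Thus K = 29/8. For comparison, the minimum possible |A + A| over all 8-element sets is 2·8 − 1 = 15 (so min K = 15/8), attained only by arithmetic progressions.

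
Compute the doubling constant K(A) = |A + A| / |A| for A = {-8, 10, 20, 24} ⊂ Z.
K = |A + A| / |A| = 10/4 = 5/2

Enumerate A + A = {a + b : a, b ∈ A}. With |A| = 4, there are |A|^2 = 16 ordered sum pairs; collecting distinct values, A + A = {-16, 2, 12, 16, 20, 30, 34, 40, 44, 48}, so |A + A| = 10. Thus K = 10/4 = 5/2. For comparison, the minimum possible |A + A| over all 4-element sets is 2·4 − 1 = 7 (so min K = 7/4), attained only by arithmetic progressions.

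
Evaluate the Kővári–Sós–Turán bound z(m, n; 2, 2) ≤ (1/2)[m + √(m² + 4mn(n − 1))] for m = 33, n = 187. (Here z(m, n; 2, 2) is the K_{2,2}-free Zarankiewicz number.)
z(33, 187; 2, 2) ≤ (1/2)[33 + √(33² + 4·33·187·186)] = (1/2)[33 + √4592313] = 1087.9841

Kővári–Sós–Turán: let r_1, ..., r_33 be the row sums and z = Σ r_i the total number of 1s. Each pair of columns can share at most one row with both entries 1 (else a 2×2 all-ones block appears), so Σ_i C(r_i, 2) ≤ C(187, 2) = 17391. By convexity Σ_i C(r_i, 2) ≥ 33·C(z/33, 2) = z(z − 33)/(2·33), giving z² − 33z − 33·187·186 ≤ 0 and hence z ≤ (1/2)[33 + √(1089 + 4·1147806)] = (1/2)[33 + √4592313] ≈ (1/2)(33 + 2142.9683) = 1087.9841.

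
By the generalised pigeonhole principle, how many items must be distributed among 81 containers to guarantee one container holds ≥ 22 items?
n = (22 − 1)·81 + 1 = 1702

By the generalised pigeonhole principle, to guarantee some box contains ≥ r objects we need more than (r − 1) · k objects total. Threshold: n = (r − 1) · k + 1. With r = 22 and k = 81: n = 21 · 81 + 1 = 1701 + 1 = 1702. For n = 1701 = 21 · 81, we can put exactly 21 objects in every box, avoiding 22 in any single one — so 1702 is tight.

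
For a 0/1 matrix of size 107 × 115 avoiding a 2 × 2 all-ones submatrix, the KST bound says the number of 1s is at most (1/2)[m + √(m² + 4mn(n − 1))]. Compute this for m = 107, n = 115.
z(107, 115; 2, 2) ≤ (1/2)[107 + √(107² + 4·107·115·114)] = (1/2)[107 + √5622529] = 1239.0936

Kővári–Sós–Turán: let r_1, ..., r_107 be the row sums and z = Σ r_i the total number of 1s. Each pair of columns can share at most one row with both entries 1 (else a 2×2 all-ones block appears), so Σ_i C(r_i, 2) ≤ C(115, 2) = 6555. By convexity Σ_i C(r_i, 2) ≥ 107·C(z/107, 2) = z(z − 107)/(2·107), giving z² − 107z − 107·115·114 ≤ 0 and hence z ≤ (1/2)[107 + √(11449 + 4·1402770)] = (1/2)[107 + √5622529] ≈ (1/2)(107 + 2371.1873) = 1239.0936.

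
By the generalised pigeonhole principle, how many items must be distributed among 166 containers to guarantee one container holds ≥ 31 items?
n = (31 − 1)·166 + 1 = 4981

By the generalised pigeonhole principle, to guarantee some box contains ≥ r objects we need more than (r − 1) · k objects total. Threshold: n = (r − 1) · k + 1. With r = 31 and k = 166: n = 30 · 166 + 1 = 4980 + 1 = 4981. For n = 4980 = 30 · 166, we can put exactly 30 objects in every box, avoiding 31 in any single one — so 4981 is tight.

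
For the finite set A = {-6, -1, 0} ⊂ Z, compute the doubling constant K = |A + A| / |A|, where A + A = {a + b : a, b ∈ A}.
K = |A + A| / |A| = 6/3 = 2

Enumerate A + A = {a + b : a, b ∈ A}. With |A| = 3, there are |A|^2 = 9 ordered sum pairs; collecting distinct values, A + A = {-12, -7, -6, -2, -1, 0}, so |A + A| = 6. Thus K = 6/3 = 2. For comparison, the minimum possible |A + A| over all 3-element sets is 2·3 − 1 = 5 (so min K = 5/3), attained only by arithmetic progressions.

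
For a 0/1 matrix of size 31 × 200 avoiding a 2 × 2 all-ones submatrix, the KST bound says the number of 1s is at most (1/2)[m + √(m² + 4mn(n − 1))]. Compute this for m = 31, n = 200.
z(31, 200; 2, 2) ≤ (1/2)[31 + √(31² + 4·31·200·199)] = (1/2)[31 + √4936161] = 1126.3736

Kővári–Sós–Turán: let r_1, ..., r_31 be the row sums and z = Σ r_i the total number of 1s. Each pair of columns can share at most one row with both entries 1 (else a 2×2 all-ones block appears), so Σ_i C(r_i, 2) ≤ C(200, 2) = 19900. By convexity Σ_i C(r_i, 2) ≥ 31·C(z/31, 2) = z(z − 31)/(2·31), giving z² − 31z − 31·200·199 ≤ 0 and hence z ≤ (1/2)[31 + √(961 + 4·1233800)] = (1/2)[31 + √4936161] ≈ (1/2)(31 + 2221.7473) = 1126.3736.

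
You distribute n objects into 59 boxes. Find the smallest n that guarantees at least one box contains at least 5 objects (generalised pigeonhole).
n = (5 − 1)·59 + 1 = 237

By the generalised pigeonhole principle, to guarantee some box contains ≥ r objects we need more than (r − 1) · k objects total. Threshold: n = (r − 1) · k + 1. With r = 5 and k = 59: n = 4 · 59 + 1 = 236 + 1 = 237. For n = 236 = 4 · 59, we can put exactly 4 objects in every box, avoiding 5 in any single one — so 237 is tight.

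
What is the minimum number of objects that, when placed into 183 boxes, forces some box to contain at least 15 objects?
n = (15 − 1)·183 + 1 = 2563

By the generalised pigeonhole principle, to guarantee some box contains ≥ r objects we need more than (r − 1) · k objects total. Threshold: n = (r − 1) · k + 1. With r = 15 and k = 183: n = 14 · 183 + 1 = 2562 + 1 = 2563. For n = 2562 = 14 · 183, we can put exactly 14 objects in every box, avoiding 15 in any single one — so 2563 is tight.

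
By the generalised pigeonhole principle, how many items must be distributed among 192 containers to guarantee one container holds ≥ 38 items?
n = (38 − 1)·192 + 1 = 7105

By the generalised pigeonhole principle, to guarantee some box contains ≥ r objects we need more than (r − 1) · k objects total. Threshold: n = (r − 1) · k + 1. With r = 38 and k = 192: n = 37 · 192 + 1 = 7104 + 1 = 7105. For n = 7104 = 37 · 192, we can put exactly 37 objects in every box, avoiding 38 in any single one — so 7105 is tight.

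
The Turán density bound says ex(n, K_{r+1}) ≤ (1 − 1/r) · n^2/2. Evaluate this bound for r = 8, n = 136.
Turán density bound = (7/8) · 136^2/2 = 8092

Turán's theorem: ex(n, K_{r+1}) is achieved by the complete r-partite Turán graph T(n, r) with parts as balanced as possible, and is at most (1 − 1/r) · n^2/2. For r = 8, n = 136: the density bound is (7/8) · 18496/2 = 8092. Since 8 ∣ 136, the Turán graph T(136, 8) has parts of equal size 17, and its edge count e(T(136, 8)) = 8092 attains the density bound exactly.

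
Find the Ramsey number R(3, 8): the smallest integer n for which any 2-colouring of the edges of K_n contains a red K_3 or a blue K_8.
R(3, 8) = 28

Lower bound: an explicit 2-colouring of K_{27} (typically a Paley-type or other structured construction) avoids a red K_3 and a blue K_8, showing R(3, 8) > 27.
Upper bound: the simple Erdős–Szekeres recurrence only gives R(3, 8) ≤ 31; the tight bound R(3, 8) ≤ 28 requires a sharper case analysis (or computer search) of 2-colourings of K_{28}.
Hence R(3, 8) = 28.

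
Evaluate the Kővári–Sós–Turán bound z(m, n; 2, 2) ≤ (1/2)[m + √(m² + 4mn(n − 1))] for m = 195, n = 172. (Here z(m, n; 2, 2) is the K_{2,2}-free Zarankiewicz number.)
z(195, 172; 2, 2) ≤ (1/2)[195 + √(195² + 4·195·172·171)] = (1/2)[195 + √22979385] = 2494.3409

Kővári–Sós–Turán: let r_1, ..., r_195 be the row sums and z = Σ r_i the total number of 1s. Each pair of columns can share at most one row with both entries 1 (else a 2×2 all-ones block appears), so Σ_i C(r_i, 2) ≤ C(172, 2) = 14706. By convexity Σ_i C(r_i, 2) ≥ 195·C(z/195, 2) = z(z − 195)/(2·195), giving z² − 195z − 195·172·171 ≤ 0 and hence z ≤ (1/2)[195 + √(38025 + 4·5735340)] = (1/2)[195 + √22979385] ≈ (1/2)(195 + 4793.6818) = 2494.3409.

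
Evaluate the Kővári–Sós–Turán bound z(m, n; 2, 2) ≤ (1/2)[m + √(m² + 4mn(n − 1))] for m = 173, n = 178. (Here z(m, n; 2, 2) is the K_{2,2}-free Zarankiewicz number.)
z(173, 178; 2, 2) ≤ (1/2)[173 + √(173² + 4·173·178·177)] = (1/2)[173 + √21832081] = 2422.7406

Kővári–Sós–Turán: let r_1, ..., r_173 be the row sums and z = Σ r_i the total number of 1s. Each pair of columns can share at most one row with both entries 1 (else a 2×2 all-ones block appears), so Σ_i C(r_i, 2) ≤ C(178, 2) = 15753. By convexity Σ_i C(r_i, 2) ≥ 173·C(z/173, 2) = z(z − 173)/(2·173), giving z² − 173z − 173·178·177 ≤ 0 and hence z ≤ (1/2)[173 + √(29929 + 4·5450538)] = (1/2)[173 + √21832081] ≈ (1/2)(173 + 4672.4812) = 2422.7406.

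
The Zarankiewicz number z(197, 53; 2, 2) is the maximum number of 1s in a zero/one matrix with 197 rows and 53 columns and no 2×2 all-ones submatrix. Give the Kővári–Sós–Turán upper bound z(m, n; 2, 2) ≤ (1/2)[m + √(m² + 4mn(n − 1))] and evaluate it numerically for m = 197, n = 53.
z(197, 53; 2, 2) ≤ (1/2)[197 + √(197² + 4·197·53·52)] = (1/2)[197 + √2210537] = 841.8937

Kővári–Sós–Turán: let r_1, ..., r_197 be the row sums and z = Σ r_i the total number of 1s. Each pair of columns can share at most one row with both entries 1 (else a 2×2 all-ones block appears), so Σ_i C(r_i, 2) ≤ C(53, 2) = 1378. By convexity Σ_i C(r_i, 2) ≥ 197·C(z/197, 2) = z(z − 197)/(2·197), giving z² − 197z − 197·53·52 ≤ 0 and hence z ≤ (1/2)[197 + √(38809 + 4·542932)] = (1/2)[197 + √2210537] ≈ (1/2)(197 + 1486.7875) = 841.8937.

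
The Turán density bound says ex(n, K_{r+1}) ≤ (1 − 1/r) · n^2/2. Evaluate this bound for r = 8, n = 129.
Turán density bound = (7/8) · 129^2/2 = 116487/16 ≈ 7280.4375

Turán's theorem: ex(n, K_{r+1}) is achieved by the complete r-partite Turán graph T(n, r) with parts as balanced as possible, and is at most (1 − 1/r) · n^2/2. For r = 8, n = 129: the density bound is (7/8) · 16641/2 = 116487/16 ≈ 7280.4375. The integer-valued extremum is e(T(129, 8)) = 7280, which is strictly less than the density bound 116487/16 since 8 ∤ 129 (the parts of T(129, 8) cannot all be equal).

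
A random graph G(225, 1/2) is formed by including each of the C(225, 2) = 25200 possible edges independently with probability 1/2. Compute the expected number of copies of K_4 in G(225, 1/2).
E[# K_4] = C(225, 4) · (1/2)^C(4, 2) = 103962600 / 2^6 = 12995325/8 = 1624415.625

For each 4-subset S of vertices (there are C(225, 4) = 103962600 such S), let X_S = 1 if S induces a K_4 (all C(4, 2) = 6 edges present). Then P(X_S = 1) = (1/2)^6 = 1/64. By linearity of expectation, E[# K_4] = C(225, 4) · (1/2)^6 = 103962600 / 64 = 12995325/8 = 1624415.625.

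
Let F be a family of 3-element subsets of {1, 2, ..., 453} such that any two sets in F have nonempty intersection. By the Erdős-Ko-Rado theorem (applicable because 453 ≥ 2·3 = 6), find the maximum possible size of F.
max |F| = C(452, 2) = 101926

Erdős-Ko-Rado (1961): when n ≥ 2k, max |F| = C(n−1, k−1). The bound is attained by the star {A : i ∈ A} for any fixed i ∈ [n]. Here C(453−1, 3−1) = C(452, 2) = 101926.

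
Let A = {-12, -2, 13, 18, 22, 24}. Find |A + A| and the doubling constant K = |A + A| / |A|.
K = |A + A| / |A| = 21/6 = 7/2

Enumerate A + A = {a + b : a, b ∈ A}. With |A| = 6, there are |A|^2 = 36 ordered sum pairs; collecting distinct values, A + A = {-24, -14, -4, 1, 6, 10, 11, 12, 16, 20, 22, 26, 31, 35, 36, 37, 40, 42, 44, 46, 48}, so |A + A| = 21. Thus K = 21/6 = 7/2. For comparison, the minimum possible |A + A| over all 6-element sets is 2·6 − 1 = 11 (so min K = 11/6), attained only by arithmetic progressions.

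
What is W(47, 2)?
W(47, 2) = 47 + 1 = 48

A 2-term AP is any pair of integers, so a monochromatic 2-AP exists iff some colour is used at least twice. With 47 colours, the colouring i ↦ i on {1, ..., 47} uses each colour once, avoiding any monochromatic pair, so W(47, 2) > 47. For {1, ..., 48}, pigeonhole forces two integers of the same colour, which form a monochromatic 2-AP. Hence W(47, 2) = 48.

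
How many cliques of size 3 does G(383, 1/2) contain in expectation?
E[# K_3] = C(383, 3) · (1/2)^C(3, 2) = 9290431 / 2^3 = 1161303.875

For each 3-subset S of vertices (there are C(383, 3) = 9290431 such S), let X_S = 1 if S induces a K_3 (all C(3, 2) = 3 edges present). Then P(X_S = 1) = (1/2)^3 = 1/8. By linearity of expectation, E[# K_3] = C(383, 3) · (1/2)^3 = 9290431 / 8 = 1161303.875.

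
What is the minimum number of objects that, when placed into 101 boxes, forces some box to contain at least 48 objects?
n = (48 − 1)·101 + 1 = 4748

By the generalised pigeonhole principle, to guarantee some box contains ≥ r objects we need more than (r − 1) · k objects total. Threshold: n = (r − 1) · k + 1. With r = 48 and k = 101: n = 47 · 101 + 1 = 4747 + 1 = 4748. For n = 4747 = 47 · 101, we can put exactly 47 objects in every box, avoiding 48 in any single one — so 4748 is tight.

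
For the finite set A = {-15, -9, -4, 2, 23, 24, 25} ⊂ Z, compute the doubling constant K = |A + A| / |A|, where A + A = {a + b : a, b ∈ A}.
K = |A + A| / |A| = 26/7

Enumerate A + A = {a + b : a, b ∈ A}. With |A| = 7, there are |A|^2 = 49 ordered sum pairs; collecting distinct values, A + A = {-30, -24, -19, -18, -13, -8, -7, -2, 4, 8, 9, 10, 14, 15, 16, 19, 20, 21, 25, 26, 27, 46, 47, 48, 49, 50}, so |A + A| = 26. Thus K = 26/7. For comparison, the minimum possible |A + A| over all 7-element sets is 2·7 − 1 = 13 (so min K = 13/7), attained only by arithmetic progressions.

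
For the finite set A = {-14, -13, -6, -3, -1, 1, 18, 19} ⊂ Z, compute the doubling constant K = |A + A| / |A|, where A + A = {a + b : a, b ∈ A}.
K = |A + A| / |A| = 33/8

Enumerate A + A = {a + b : a, b ∈ A}. With |A| = 8, there are |A|^2 = 64 ordered sum pairs; collecting distinct values, A + A = {-28, -27, -26, -20, -19, -17, -16, -15, -14, -13, -12, -9, -7, -6, -5, -4, -2, 0, 2, 4, 5, 6, 12, 13, 15, 16, 17, 18, 19, 20, 36, 37, 38}, so |A + A| = 33. Thus K = 33/8. For comparison, the minimum possible |A + A| over all 8-element sets is 2·8 − 1 = 15 (so min K = 15/8), attained only by arithmetic progressions.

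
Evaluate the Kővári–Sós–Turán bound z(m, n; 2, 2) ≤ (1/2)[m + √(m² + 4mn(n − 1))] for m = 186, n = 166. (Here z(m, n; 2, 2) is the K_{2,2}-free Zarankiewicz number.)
z(186, 166; 2, 2) ≤ (1/2)[186 + √(186² + 4·186·166·165)] = (1/2)[186 + √20412756] = 2352.0239

Kővári–Sós–Turán: let r_1, ..., r_186 be the row sums and z = Σ r_i the total number of 1s. Each pair of columns can share at most one row with both entries 1 (else a 2×2 all-ones block appears), so Σ_i C(r_i, 2) ≤ C(166, 2) = 13695. By convexity Σ_i C(r_i, 2) ≥ 186·C(z/186, 2) = z(z − 186)/(2·186), giving z² − 186z − 186·166·165 ≤ 0 and hence z ≤ (1/2)[186 + √(34596 + 4·5094540)] = (1/2)[186 + √20412756] ≈ (1/2)(186 + 4518.0478) = 2352.0239.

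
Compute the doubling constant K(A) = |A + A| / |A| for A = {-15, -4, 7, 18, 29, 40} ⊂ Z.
K = |A + A| / |A| = 11/6

Enumerate A + A = {a + b : a, b ∈ A}. With |A| = 6, there are |A|^2 = 36 ordered sum pairs; collecting distinct values, A + A = {-30, -19, -8, 3, 14, 25, 36, 47, 58, 69, 80}, so |A + A| = 11. Thus K = 11/6. Here |A + A| = 2|A| − 1 = 11, the minimum possible — so K = 11/6 is minimal, which holds iff A is an arithmetic progression.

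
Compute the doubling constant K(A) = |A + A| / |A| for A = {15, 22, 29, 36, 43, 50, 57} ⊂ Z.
K = |A + A| / |A| = 13/7

Enumerate A + A = {a + b : a, b ∈ A}. With |A| = 7, there are |A|^2 = 49 ordered sum pairs; collecting distinct values, A + A = {30, 37, 44, 51, 58, 65, 72, 79, 86, 93, 100, 107, 114}, so |A + A| = 13. Thus K = 13/7. Here |A + A| = 2|A| − 1 = 13, the minimum possible — so K = 13/7 is minimal, which holds iff A is an arithmetic progression.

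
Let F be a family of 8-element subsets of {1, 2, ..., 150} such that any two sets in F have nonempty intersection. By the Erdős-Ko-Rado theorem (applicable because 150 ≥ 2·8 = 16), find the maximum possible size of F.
max |F| = C(149, 7) = 280384608504

The Erdős-Ko-Rado theorem states: for n ≥ 2k, an intersecting family of k-subsets of an n-element set has size at most C(n − 1, k − 1), with equality for 'star' families {A ⊆ [n] : |A| = k, i ∈ A} (fix an element i). For n = 150, k = 8: C(149, 7) = 280384608504.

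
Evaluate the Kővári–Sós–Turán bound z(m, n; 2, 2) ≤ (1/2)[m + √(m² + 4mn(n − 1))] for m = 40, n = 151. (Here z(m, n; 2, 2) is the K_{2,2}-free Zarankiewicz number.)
z(40, 151; 2, 2) ≤ (1/2)[40 + √(40² + 4·40·151·150)] = (1/2)[40 + √3625600] = 972.0504

Kővári–Sós–Turán: let r_1, ..., r_40 be the row sums and z = Σ r_i the total number of 1s. Each pair of columns can share at most one row with both entries 1 (else a 2×2 all-ones block appears), so Σ_i C(r_i, 2) ≤ C(151, 2) = 11325. By convexity Σ_i C(r_i, 2) ≥ 40·C(z/40, 2) = z(z − 40)/(2·40), giving z² − 40z − 40·151·150 ≤ 0 and hence z ≤ (1/2)[40 + √(1600 + 4·906000)] = (1/2)[40 + √3625600] ≈ (1/2)(40 + 1904.1008) = 972.0504.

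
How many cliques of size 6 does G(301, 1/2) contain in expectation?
E[# K_6] = C(301, 6) · (1/2)^C(6, 2) = 982405684260 / 2^15 = 245601421065/8192 ≈ 29980642.219849

For each 6-subset S of vertices (there are C(301, 6) = 982405684260 such S), let X_S = 1 if S induces a K_6 (all C(6, 2) = 15 edges present). Then P(X_S = 1) = (1/2)^15 = 1/32768. By linearity of expectation, E[# K_6] = C(301, 6) · (1/2)^15 = 982405684260 / 32768 = 245601421065/8192 ≈ 29980642.219849.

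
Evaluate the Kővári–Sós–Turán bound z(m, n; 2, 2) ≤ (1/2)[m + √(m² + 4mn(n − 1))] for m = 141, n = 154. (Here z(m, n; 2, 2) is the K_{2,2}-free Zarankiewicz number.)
z(141, 154; 2, 2) ≤ (1/2)[141 + √(141² + 4·141·154·153)] = (1/2)[141 + √13308849] = 1894.5648

Kővári–Sós–Turán: let r_1, ..., r_141 be the row sums and z = Σ r_i the total number of 1s. Each pair of columns can share at most one row with both entries 1 (else a 2×2 all-ones block appears), so Σ_i C(r_i, 2) ≤ C(154, 2) = 11781. By convexity Σ_i C(r_i, 2) ≥ 141·C(z/141, 2) = z(z − 141)/(2·141), giving z² − 141z − 141·154·153 ≤ 0 and hence z ≤ (1/2)[141 + √(19881 + 4·3322242)] = (1/2)[141 + √13308849] ≈ (1/2)(141 + 3648.1295) = 1894.5648.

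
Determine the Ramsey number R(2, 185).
R(2, 185) = 185

R(2, k) = k for all k ≥ 2: in a 2-colouring of K_k, either some edge is red (a red K_2) or all edges are blue (a blue K_k). And K_{184} coloured all-blue has no blue K_185, so R(2, 185) > 184. Hence R(2, 185) = 185.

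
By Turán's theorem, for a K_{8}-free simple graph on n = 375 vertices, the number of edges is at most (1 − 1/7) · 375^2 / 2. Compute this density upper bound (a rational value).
Turán density bound = (6/7) · 375^2/2 = 421875/7 ≈ 60267.8571

Turán's theorem: ex(n, K_{r+1}) is achieved by the complete r-partite Turán graph T(n, r) with parts as balanced as possible, and is at most (1 − 1/r) · n^2/2. For r = 7, n = 375: the density bound is (6/7) · 140625/2 = 421875/7 ≈ 60267.8571. The integer-valued extremum is e(T(375, 7)) = 60267, which is strictly less than the density bound 421875/7 since 7 ∤ 375 (the parts of T(375, 7) cannot all be equal).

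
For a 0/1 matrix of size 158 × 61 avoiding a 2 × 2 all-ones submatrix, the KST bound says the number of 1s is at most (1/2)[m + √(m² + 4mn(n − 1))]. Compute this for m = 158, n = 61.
z(158, 61; 2, 2) ≤ (1/2)[158 + √(158² + 4·158·61·60)] = (1/2)[158 + √2338084] = 843.5397

Kővári–Sós–Turán: let r_1, ..., r_158 be the row sums and z = Σ r_i the total number of 1s. Each pair of columns can share at most one row with both entries 1 (else a 2×2 all-ones block appears), so Σ_i C(r_i, 2) ≤ C(61, 2) = 1830. By convexity Σ_i C(r_i, 2) ≥ 158·C(z/158, 2) = z(z − 158)/(2·158), giving z² − 158z − 158·61·60 ≤ 0 and hence z ≤ (1/2)[158 + √(24964 + 4·578280)] = (1/2)[158 + √2338084] ≈ (1/2)(158 + 1529.0795) = 843.5397.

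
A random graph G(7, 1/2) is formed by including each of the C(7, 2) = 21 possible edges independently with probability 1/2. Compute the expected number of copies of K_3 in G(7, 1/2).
E[# K_3] = C(7, 3) · (1/2)^C(3, 2) = 35 / 2^3 = 4.375

For each 3-subset S of vertices (there are C(7, 3) = 35 such S), let X_S = 1 if S induces a K_3 (all C(3, 2) = 3 edges present). Then P(X_S = 1) = (1/2)^3 = 1/8. By linearity of expectation, E[# K_3] = C(7, 3) · (1/2)^3 = 35 / 8 = 4.375.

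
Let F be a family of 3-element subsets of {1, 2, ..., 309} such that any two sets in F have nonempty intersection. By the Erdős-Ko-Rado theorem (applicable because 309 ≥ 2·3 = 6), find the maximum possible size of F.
max |F| = C(308, 2) = 47278

The Erdős-Ko-Rado theorem states: for n ≥ 2k, an intersecting family of k-subsets of an n-element set has size at most C(n − 1, k − 1), with equality for 'star' families {A ⊆ [n] : |A| = k, i ∈ A} (fix an element i). For n = 309, k = 3: C(308, 2) = 47278.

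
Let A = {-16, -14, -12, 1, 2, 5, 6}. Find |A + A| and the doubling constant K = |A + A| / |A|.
K = |A + A| / |A| = 24/7

Enumerate A + A = {a + b : a, b ∈ A}. With |A| = 7, there are |A|^2 = 49 ordered sum pairs; collecting distinct values, A + A = {-32, -30, -28, -26, -24, -15, -14, -13, -12, -11, -10, -9, -8, -7, -6, 2, 3, 4, 6, 7, 8, 10, 11, 12}, so |A + A| = 24. Thus K = 24/7. For comparison, the minimum possible |A + A| over all 7-element sets is 2·7 − 1 = 13 (so min K = 13/7), attained only by arithmetic progressions.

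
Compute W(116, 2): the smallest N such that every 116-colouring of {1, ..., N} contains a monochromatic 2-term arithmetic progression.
W(116, 2) = 116 + 1 = 117

A 2-term AP is any pair of integers, so a monochromatic 2-AP exists iff some colour is used at least twice. With 116 colours, the colouring i ↦ i on {1, ..., 116} uses each colour once, avoiding any monochromatic pair, so W(116, 2) > 116. For {1, ..., 117}, pigeonhole forces two integers of the same colour, which form a monochromatic 2-AP. Hence W(116, 2) = 117.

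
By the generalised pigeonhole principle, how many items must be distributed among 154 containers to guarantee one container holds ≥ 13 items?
n = (13 − 1)·154 + 1 = 1849

By the generalised pigeonhole principle, to guarantee some box contains ≥ r objects we need more than (r − 1) · k objects total. Threshold: n = (r − 1) · k + 1. With r = 13 and k = 154: n = 12 · 154 + 1 = 1848 + 1 = 1849. For n = 1848 = 12 · 154, we can put exactly 12 objects in every box, avoiding 13 in any single one — so 1849 is tight.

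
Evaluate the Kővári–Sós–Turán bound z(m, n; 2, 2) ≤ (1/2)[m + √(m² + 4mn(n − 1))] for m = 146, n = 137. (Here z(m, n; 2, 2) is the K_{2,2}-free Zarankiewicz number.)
z(146, 137; 2, 2) ≤ (1/2)[146 + √(146² + 4·146·137·136)] = (1/2)[146 + √10902404] = 1723.9394

Kővári–Sós–Turán: let r_1, ..., r_146 be the row sums and z = Σ r_i the total number of 1s. Each pair of columns can share at most one row with both entries 1 (else a 2×2 all-ones block appears), so Σ_i C(r_i, 2) ≤ C(137, 2) = 9316. By convexity Σ_i C(r_i, 2) ≥ 146·C(z/146, 2) = z(z − 146)/(2·146), giving z² − 146z − 146·137·136 ≤ 0 and hence z ≤ (1/2)[146 + √(21316 + 4·2720272)] = (1/2)[146 + √10902404] ≈ (1/2)(146 + 3301.8789) = 1723.9394.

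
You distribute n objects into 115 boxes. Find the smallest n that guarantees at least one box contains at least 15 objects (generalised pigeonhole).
n = (15 − 1)·115 + 1 = 1611

By the generalised pigeonhole principle, to guarantee some box contains ≥ r objects we need more than (r − 1) · k objects total. Threshold: n = (r − 1) · k + 1. With r = 15 and k = 115: n = 14 · 115 + 1 = 1610 + 1 = 1611. For n = 1610 = 14 · 115, we can put exactly 14 objects in every box, avoiding 15 in any single one — so 1611 is tight.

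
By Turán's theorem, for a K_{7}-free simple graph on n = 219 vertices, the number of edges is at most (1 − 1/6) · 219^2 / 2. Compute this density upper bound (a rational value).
Turán density bound = (5/6) · 219^2/2 = 79935/4 ≈ 19983.75

Turán's theorem: ex(n, K_{r+1}) is achieved by the complete r-partite Turán graph T(n, r) with parts as balanced as possible, and is at most (1 − 1/r) · n^2/2. For r = 6, n = 219: the density bound is (5/6) · 47961/2 = 79935/4 ≈ 19983.75. The integer-valued extremum is e(T(219, 6)) = 19983, which is strictly less than the density bound 79935/4 since 6 ∤ 219 (the parts of T(219, 6) cannot all be equal).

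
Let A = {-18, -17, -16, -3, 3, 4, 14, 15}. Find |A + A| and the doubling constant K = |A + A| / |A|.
K = |A + A| / |A| = 30/8 = 15/4

Enumerate A + A = {a + b : a, b ∈ A}. With |A| = 8, there are |A|^2 = 64 ordered sum pairs; collecting distinct values, A + A = {-36, -35, -34, -33, -32, -21, -20, -19, -15, -14, -13, -12, -6, -4, -3, -2, -1, 0, 1, 6, 7, 8, 11, 12, 17, 18, 19, 28, 29, 30}, so |A + A| = 30. Thus K = 30/8 = 15/4. For comparison, the minimum possible |A + A| over all 8-element sets is 2·8 − 1 = 15 (so min K = 15/8), attained only by arithmetic progressions.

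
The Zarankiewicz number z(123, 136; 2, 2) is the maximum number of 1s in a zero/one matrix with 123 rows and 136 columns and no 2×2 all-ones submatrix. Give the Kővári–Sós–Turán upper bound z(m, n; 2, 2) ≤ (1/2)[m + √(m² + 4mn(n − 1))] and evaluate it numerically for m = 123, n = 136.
z(123, 136; 2, 2) ≤ (1/2)[123 + √(123² + 4·123·136·135)] = (1/2)[123 + √9048249] = 1565.5154

Kővári–Sós–Turán: let r_1, ..., r_123 be the row sums and z = Σ r_i the total number of 1s. Each pair of columns can share at most one row with both entries 1 (else a 2×2 all-ones block appears), so Σ_i C(r_i, 2) ≤ C(136, 2) = 9180. By convexity Σ_i C(r_i, 2) ≥ 123·C(z/123, 2) = z(z − 123)/(2·123), giving z² − 123z − 123·136·135 ≤ 0 and hence z ≤ (1/2)[123 + √(15129 + 4·2258280)] = (1/2)[123 + √9048249] ≈ (1/2)(123 + 3008.0308) = 1565.5154.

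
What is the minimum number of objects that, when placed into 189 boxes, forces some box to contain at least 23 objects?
n = (23 − 1)·189 + 1 = 4159

By the generalised pigeonhole principle, to guarantee some box contains ≥ r objects we need more than (r − 1) · k objects total. Threshold: n = (r − 1) · k + 1. With r = 23 and k = 189: n = 22 · 189 + 1 = 4158 + 1 = 4159. For n = 4158 = 22 · 189, we can put exactly 22 objects in every box, avoiding 23 in any single one — so 4159 is tight.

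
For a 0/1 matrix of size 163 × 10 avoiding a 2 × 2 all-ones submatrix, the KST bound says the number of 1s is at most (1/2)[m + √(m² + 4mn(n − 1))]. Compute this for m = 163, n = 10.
z(163, 10; 2, 2) ≤ (1/2)[163 + √(163² + 4·163·10·9)] = (1/2)[163 + √85249] = 227.4872

Kővári–Sós–Turán: let r_1, ..., r_163 be the row sums and z = Σ r_i the total number of 1s. Each pair of columns can share at most one row with both entries 1 (else a 2×2 all-ones block appears), so Σ_i C(r_i, 2) ≤ C(10, 2) = 45. By convexity Σ_i C(r_i, 2) ≥ 163·C(z/163, 2) = z(z − 163)/(2·163), giving z² − 163z − 163·10·9 ≤ 0 and hence z ≤ (1/2)[163 + √(26569 + 4·14670)] = (1/2)[163 + √85249] ≈ (1/2)(163 + 291.9743) = 227.4872.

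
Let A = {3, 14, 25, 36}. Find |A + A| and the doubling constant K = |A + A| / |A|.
K = |A + A| / |A| = 7/4

Enumerate A + A = {a + b : a, b ∈ A}. With |A| = 4, there are |A|^2 = 16 ordered sum pairs; collecting distinct values, A + A = {6, 17, 28, 39, 50, 61, 72}, so |A + A| = 7. Thus K = 7/4. Here |A + A| = 2|A| − 1 = 7, the minimum possible — so K = 7/4 is minimal, which holds iff A is an arithmetic progression.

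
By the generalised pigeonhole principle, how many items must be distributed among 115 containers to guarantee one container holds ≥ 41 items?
n = (41 − 1)·115 + 1 = 4601

By the generalised pigeonhole principle, to guarantee some box contains ≥ r objects we need more than (r − 1) · k objects total. Threshold: n = (r − 1) · k + 1. With r = 41 and k = 115: n = 40 · 115 + 1 = 4600 + 1 = 4601. For n = 4600 = 40 · 115, we can put exactly 40 objects in every box, avoiding 41 in any single one — so 4601 is tight.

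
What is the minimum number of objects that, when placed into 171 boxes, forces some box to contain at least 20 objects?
n = (20 − 1)·171 + 1 = 3250

By the generalised pigeonhole principle, to guarantee some box contains ≥ r objects we need more than (r − 1) · k objects total. Threshold: n = (r − 1) · k + 1. With r = 20 and k = 171: n = 19 · 171 + 1 = 3249 + 1 = 3250. For n = 3249 = 19 · 171, we can put exactly 19 objects in every box, avoiding 20 in any single one — so 3250 is tight.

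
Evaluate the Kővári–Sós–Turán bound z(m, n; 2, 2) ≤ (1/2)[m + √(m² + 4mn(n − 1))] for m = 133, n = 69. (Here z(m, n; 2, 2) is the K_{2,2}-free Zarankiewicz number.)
z(133, 69; 2, 2) ≤ (1/2)[133 + √(133² + 4·133·69·68)] = (1/2)[133 + √2513833] = 859.2536

Kővári–Sós–Turán: let r_1, ..., r_133 be the row sums and z = Σ r_i the total number of 1s. Each pair of columns can share at most one row with both entries 1 (else a 2×2 all-ones block appears), so Σ_i C(r_i, 2) ≤ C(69, 2) = 2346. By convexity Σ_i C(r_i, 2) ≥ 133·C(z/133, 2) = z(z − 133)/(2·133), giving z² − 133z − 133·69·68 ≤ 0 and hence z ≤ (1/2)[133 + √(17689 + 4·624036)] = (1/2)[133 + √2513833] ≈ (1/2)(133 + 1585.5072) = 859.2536.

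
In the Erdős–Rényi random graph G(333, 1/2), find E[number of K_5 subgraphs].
E[# K_5] = C(333, 5) · (1/2)^C(5, 2) = 33108454071 / 2^10 ≈ 32332474.678711

For each 5-subset S of vertices (there are C(333, 5) = 33108454071 such S), let X_S = 1 if S induces a K_5 (all C(5, 2) = 10 edges present). Then P(X_S = 1) = (1/2)^10 = 1/1024. By linearity of expectation, E[# K_5] = C(333, 5) · (1/2)^10 = 33108454071 / 1024 ≈ 32332474.678711.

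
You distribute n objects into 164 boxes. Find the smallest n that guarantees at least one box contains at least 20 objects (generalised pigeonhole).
n = (20 − 1)·164 + 1 = 3117

By the generalised pigeonhole principle, to guarantee some box contains ≥ r objects we need more than (r − 1) · k objects total. Threshold: n = (r − 1) · k + 1. With r = 20 and k = 164: n = 19 · 164 + 1 = 3116 + 1 = 3117. For n = 3116 = 19 · 164, we can put exactly 19 objects in every box, avoiding 20 in any single one — so 3117 is tight.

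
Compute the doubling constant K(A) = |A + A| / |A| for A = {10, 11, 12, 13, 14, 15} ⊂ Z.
K = |A + A| / |A| = 11/6

Enumerate A + A = {a + b : a, b ∈ A}. With |A| = 6, there are |A|^2 = 36 ordered sum pairs; collecting distinct values, A + A = {20, 21, 22, 23, 24, 25, 26, 27, 28, 29, 30}, so |A + A| = 11. Thus K = 11/6. Here |A + A| = 2|A| − 1 = 11, the minimum possible — so K = 11/6 is minimal, which holds iff A is an arithmetic progression.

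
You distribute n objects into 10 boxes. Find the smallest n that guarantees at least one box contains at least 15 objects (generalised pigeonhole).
n = (15 − 1)·10 + 1 = 141

By the generalised pigeonhole principle, to guarantee some box contains ≥ r objects we need more than (r − 1) · k objects total. Threshold: n = (r − 1) · k + 1. With r = 15 and k = 10: n = 14 · 10 + 1 = 140 + 1 = 141. For n = 140 = 14 · 10, we can put exactly 14 objects in every box, avoiding 15 in any single one — so 141 is tight.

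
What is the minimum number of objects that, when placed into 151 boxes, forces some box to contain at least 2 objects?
n = (2 − 1)·151 + 1 = 152

By the generalised pigeonhole principle, to guarantee some box contains ≥ r objects we need more than (r − 1) · k objects total. Threshold: n = (r − 1) · k + 1. With r = 2 and k = 151: n = 1 · 151 + 1 = 151 + 1 = 152. For n = 151 = 1 · 151, we can put exactly 1 objects in every box, avoiding 2 in any single one — so 152 is tight.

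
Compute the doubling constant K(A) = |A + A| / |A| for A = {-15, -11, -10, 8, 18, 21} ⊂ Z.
K = |A + A| / |A| = 21/6 = 7/2

Enumerate A + A = {a + b : a, b ∈ A}. With |A| = 6, there are |A|^2 = 36 ordered sum pairs; collecting distinct values, A + A = {-30, -26, -25, -22, -21, -20, -7, -3, -2, 3, 6, 7, 8, 10, 11, 16, 26, 29, 36, 39, 42}, so |A + A| = 21. Thus K = 21/6 = 7/2. For comparison, the minimum possible |A + A| over all 6-element sets is 2·6 − 1 = 11 (so min K = 11/6), attained only by arithmetic progressions.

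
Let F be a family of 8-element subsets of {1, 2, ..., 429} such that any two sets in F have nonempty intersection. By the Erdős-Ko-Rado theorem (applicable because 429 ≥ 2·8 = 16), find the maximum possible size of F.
max |F| = C(428, 7) = 496887774778680

Erdős-Ko-Rado (1961): when n ≥ 2k, max |F| = C(n−1, k−1). The bound is attained by the star {A : i ∈ A} for any fixed i ∈ [n]. Here C(429−1, 8−1) = C(428, 7) = 496887774778680.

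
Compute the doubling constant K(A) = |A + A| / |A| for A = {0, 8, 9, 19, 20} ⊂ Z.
K = |A + A| / |A| = 14/5

Enumerate A + A = {a + b : a, b ∈ A}. With |A| = 5, there are |A|^2 = 25 ordered sum pairs; collecting distinct values, A + A = {0, 8, 9, 16, 17, 18, 19, 20, 27, 28, 29, 38, 39, 40}, so |A + A| = 14. Thus K = 14/5. For comparison, the minimum possible |A + A| over all 5-element sets is 2·5 − 1 = 9 (so min K = 9/5), attained only by arithmetic progressions.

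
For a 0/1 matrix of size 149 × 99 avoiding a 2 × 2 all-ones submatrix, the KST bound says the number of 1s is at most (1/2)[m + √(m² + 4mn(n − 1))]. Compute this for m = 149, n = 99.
z(149, 99; 2, 2) ≤ (1/2)[149 + √(149² + 4·149·99·98)] = (1/2)[149 + √5804593] = 1279.1361

Kővári–Sós–Turán: let r_1, ..., r_149 be the row sums and z = Σ r_i the total number of 1s. Each pair of columns can share at most one row with both entries 1 (else a 2×2 all-ones block appears), so Σ_i C(r_i, 2) ≤ C(99, 2) = 4851. By convexity Σ_i C(r_i, 2) ≥ 149·C(z/149, 2) = z(z − 149)/(2·149), giving z² − 149z − 149·99·98 ≤ 0 and hence z ≤ (1/2)[149 + √(22201 + 4·1445598)] = (1/2)[149 + √5804593] ≈ (1/2)(149 + 2409.2723) = 1279.1361.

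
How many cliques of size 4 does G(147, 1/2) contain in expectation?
E[# K_4] = C(147, 4) · (1/2)^C(4, 2) = 18671940 / 2^6 = 4667985/16 = 291749.0625

For each 4-subset S of vertices (there are C(147, 4) = 18671940 such S), let X_S = 1 if S induces a K_4 (all C(4, 2) = 6 edges present). Then P(X_S = 1) = (1/2)^6 = 1/64. By linearity of expectation, E[# K_4] = C(147, 4) · (1/2)^6 = 18671940 / 64 = 4667985/16 = 291749.0625.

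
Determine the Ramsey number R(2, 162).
R(2, 162) = 162

R(2, k) = k for all k ≥ 2: in a 2-colouring of K_k, either some edge is red (a red K_2) or all edges are blue (a blue K_k). And K_{161} coloured all-blue has no blue K_162, so R(2, 162) > 161. Hence R(2, 162) = 162.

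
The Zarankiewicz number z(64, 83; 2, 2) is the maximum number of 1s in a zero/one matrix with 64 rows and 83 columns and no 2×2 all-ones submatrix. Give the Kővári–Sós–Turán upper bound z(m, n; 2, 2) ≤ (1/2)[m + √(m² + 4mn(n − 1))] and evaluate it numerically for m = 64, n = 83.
z(64, 83; 2, 2) ≤ (1/2)[64 + √(64² + 4·64·83·82)] = (1/2)[64 + √1746432] = 692.7632

Kővári–Sós–Turán: let r_1, ..., r_64 be the row sums and z = Σ r_i the total number of 1s. Each pair of columns can share at most one row with both entries 1 (else a 2×2 all-ones block appears), so Σ_i C(r_i, 2) ≤ C(83, 2) = 3403. By convexity Σ_i C(r_i, 2) ≥ 64·C(z/64, 2) = z(z − 64)/(2·64), giving z² − 64z − 64·83·82 ≤ 0 and hence z ≤ (1/2)[64 + √(4096 + 4·435584)] = (1/2)[64 + √1746432] ≈ (1/2)(64 + 1321.5264) = 692.7632.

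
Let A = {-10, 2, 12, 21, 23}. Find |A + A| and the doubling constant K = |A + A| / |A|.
K = |A + A| / |A| = 15/5 = 3

Enumerate A + A = {a + b : a, b ∈ A}. With |A| = 5, there are |A|^2 = 25 ordered sum pairs; collecting distinct values, A + A = {-20, -8, 2, 4, 11, 13, 14, 23, 24, 25, 33, 35, 42, 44, 46}, so |A + A| = 15. Thus K = 15/5 = 3. For comparison, the minimum possible |A + A| over all 5-element sets is 2·5 − 1 = 9 (so min K = 9/5), attained only by arithmetic progressions.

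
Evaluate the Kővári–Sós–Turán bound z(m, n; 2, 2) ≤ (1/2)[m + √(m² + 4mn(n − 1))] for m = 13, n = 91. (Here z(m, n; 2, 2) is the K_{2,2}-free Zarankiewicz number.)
z(13, 91; 2, 2) ≤ (1/2)[13 + √(13² + 4·13·91·90)] = (1/2)[13 + √426049] = 332.8621

Kővári–Sós–Turán: let r_1, ..., r_13 be the row sums and z = Σ r_i the total number of 1s. Each pair of columns can share at most one row with both entries 1 (else a 2×2 all-ones block appears), so Σ_i C(r_i, 2) ≤ C(91, 2) = 4095. By convexity Σ_i C(r_i, 2) ≥ 13·C(z/13, 2) = z(z − 13)/(2·13), giving z² − 13z − 13·91·90 ≤ 0 and hence z ≤ (1/2)[13 + √(169 + 4·106470)] = (1/2)[13 + √426049] ≈ (1/2)(13 + 652.7243) = 332.8621.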